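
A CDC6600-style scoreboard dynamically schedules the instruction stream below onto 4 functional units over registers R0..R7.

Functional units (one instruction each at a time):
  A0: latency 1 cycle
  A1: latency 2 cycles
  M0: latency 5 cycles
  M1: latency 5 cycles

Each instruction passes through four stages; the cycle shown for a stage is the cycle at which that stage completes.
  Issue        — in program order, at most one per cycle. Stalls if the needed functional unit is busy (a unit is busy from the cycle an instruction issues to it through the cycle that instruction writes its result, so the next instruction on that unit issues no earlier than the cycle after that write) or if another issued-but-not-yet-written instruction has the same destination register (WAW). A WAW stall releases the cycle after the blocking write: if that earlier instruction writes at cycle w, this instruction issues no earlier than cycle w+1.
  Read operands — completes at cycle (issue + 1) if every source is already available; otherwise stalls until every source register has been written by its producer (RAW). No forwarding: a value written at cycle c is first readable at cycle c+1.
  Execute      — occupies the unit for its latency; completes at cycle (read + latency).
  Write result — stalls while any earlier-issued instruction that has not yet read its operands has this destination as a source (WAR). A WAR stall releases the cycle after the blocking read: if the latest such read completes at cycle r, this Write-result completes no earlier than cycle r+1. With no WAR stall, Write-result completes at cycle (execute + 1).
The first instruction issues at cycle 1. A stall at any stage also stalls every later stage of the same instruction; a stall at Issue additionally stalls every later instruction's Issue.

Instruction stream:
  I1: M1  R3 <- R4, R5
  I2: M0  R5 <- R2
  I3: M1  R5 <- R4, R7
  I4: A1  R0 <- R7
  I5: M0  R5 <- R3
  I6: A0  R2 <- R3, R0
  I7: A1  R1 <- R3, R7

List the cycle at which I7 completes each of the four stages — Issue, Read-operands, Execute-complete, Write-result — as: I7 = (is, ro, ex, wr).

cycle 1: I1→M1
cycle 2: I1 RO; I2→M0
cycle 3: I2 RO
cycle 7: I1 EX
cycle 8: I1 WR R3; I2 EX
cycle 9: I2 WR R5
cycle 10: I3→M1
cycle 11: I3 RO; I4→A1
cycle 12: I4 RO
cycle 14: I4 EX
cycle 15: I4 WR R0
cycle 16: I3 EX
cycle 17: I3 WR R5
cycle 18: I5→M0
cycle 19: I5 RO; I6→A0
cycle 20: I6 RO; I7→A1
cycle 21: I6 EX; I7 RO
cycle 22: I6 WR R2
cycle 23: I7 EX
cycle 24: I5 EX; I7 WR R1
cycle 25: I5 WR R5

I7 = (20, 21, 23, 24)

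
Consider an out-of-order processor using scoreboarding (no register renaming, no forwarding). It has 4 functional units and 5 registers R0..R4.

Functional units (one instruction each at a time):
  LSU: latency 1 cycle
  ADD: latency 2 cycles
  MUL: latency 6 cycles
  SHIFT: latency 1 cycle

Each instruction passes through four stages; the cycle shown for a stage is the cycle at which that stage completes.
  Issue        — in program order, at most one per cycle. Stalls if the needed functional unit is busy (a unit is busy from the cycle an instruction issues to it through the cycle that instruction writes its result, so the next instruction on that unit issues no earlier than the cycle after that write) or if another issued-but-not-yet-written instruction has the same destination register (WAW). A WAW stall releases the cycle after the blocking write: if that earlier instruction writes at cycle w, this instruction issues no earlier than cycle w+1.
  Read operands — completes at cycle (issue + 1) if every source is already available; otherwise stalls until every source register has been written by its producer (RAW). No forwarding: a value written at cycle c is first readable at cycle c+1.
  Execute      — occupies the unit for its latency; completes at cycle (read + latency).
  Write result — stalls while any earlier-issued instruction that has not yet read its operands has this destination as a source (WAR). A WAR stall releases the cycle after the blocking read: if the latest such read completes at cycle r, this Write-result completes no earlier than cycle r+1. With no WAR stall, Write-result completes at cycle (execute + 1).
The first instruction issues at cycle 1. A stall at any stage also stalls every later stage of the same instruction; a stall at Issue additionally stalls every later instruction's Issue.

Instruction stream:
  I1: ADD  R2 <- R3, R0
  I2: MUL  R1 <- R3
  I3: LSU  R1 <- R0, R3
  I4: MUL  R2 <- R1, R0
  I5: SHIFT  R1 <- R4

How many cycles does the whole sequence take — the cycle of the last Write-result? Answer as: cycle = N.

I1: IS=1 RO=2 EX=4 WR=5
I2: IS=2 RO=3 EX=9 WR=10
I3: IS=11 RO=12 EX=13 WR=14  [WAW R1: wait I2 write@10]
I4: IS=12 RO=15 EX=21 WR=22  [RAW R1: wait I3 write@14]
I5: IS=15 RO=16 EX=17 WR=18  [WAW R1: wait I3 write@14]

cycle = 22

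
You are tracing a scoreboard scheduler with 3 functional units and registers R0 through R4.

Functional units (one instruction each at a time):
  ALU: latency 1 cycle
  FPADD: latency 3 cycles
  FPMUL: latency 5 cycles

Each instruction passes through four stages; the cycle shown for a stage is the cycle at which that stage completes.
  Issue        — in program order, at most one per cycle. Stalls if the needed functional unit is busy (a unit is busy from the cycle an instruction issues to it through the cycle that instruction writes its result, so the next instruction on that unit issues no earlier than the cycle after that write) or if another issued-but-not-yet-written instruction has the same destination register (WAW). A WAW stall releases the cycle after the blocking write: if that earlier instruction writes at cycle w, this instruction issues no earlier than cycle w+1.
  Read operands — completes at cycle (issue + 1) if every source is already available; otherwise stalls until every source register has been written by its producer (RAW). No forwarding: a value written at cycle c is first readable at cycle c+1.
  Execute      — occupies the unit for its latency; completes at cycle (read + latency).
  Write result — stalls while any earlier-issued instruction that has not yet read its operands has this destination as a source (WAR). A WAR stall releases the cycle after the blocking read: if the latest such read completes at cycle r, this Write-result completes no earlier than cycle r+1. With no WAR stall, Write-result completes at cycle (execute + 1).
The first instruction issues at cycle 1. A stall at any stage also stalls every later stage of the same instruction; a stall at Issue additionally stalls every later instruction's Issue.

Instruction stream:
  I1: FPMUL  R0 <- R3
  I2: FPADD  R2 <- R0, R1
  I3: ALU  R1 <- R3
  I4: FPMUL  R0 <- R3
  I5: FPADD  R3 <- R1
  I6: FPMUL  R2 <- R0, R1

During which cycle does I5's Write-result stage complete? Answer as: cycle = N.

cycle = 19

t=1  I1 issues→FPMUL
t=2  I1 reads; I2 issues→FPADD
t=3  I3 issues→ALU
t=4  I3 reads
t=5  I3 exec-done
t=7  I1 exec-done
t=8  I1 writes R0
t=9  I2 reads; I4 issues→FPMUL
t=10  I3 writes R1; I4 reads
t=12  I2 exec-done
t=13  I2 writes R2
t=14  I5 issues→FPADD
t=15  I4 exec-done; I5 reads
t=16  I4 writes R0
t=17  I6 issues→FPMUL
t=18  I5 exec-done; I6 reads
t=19  I5 writes R3
t=23  I6 exec-done
t=24  I6 writes R2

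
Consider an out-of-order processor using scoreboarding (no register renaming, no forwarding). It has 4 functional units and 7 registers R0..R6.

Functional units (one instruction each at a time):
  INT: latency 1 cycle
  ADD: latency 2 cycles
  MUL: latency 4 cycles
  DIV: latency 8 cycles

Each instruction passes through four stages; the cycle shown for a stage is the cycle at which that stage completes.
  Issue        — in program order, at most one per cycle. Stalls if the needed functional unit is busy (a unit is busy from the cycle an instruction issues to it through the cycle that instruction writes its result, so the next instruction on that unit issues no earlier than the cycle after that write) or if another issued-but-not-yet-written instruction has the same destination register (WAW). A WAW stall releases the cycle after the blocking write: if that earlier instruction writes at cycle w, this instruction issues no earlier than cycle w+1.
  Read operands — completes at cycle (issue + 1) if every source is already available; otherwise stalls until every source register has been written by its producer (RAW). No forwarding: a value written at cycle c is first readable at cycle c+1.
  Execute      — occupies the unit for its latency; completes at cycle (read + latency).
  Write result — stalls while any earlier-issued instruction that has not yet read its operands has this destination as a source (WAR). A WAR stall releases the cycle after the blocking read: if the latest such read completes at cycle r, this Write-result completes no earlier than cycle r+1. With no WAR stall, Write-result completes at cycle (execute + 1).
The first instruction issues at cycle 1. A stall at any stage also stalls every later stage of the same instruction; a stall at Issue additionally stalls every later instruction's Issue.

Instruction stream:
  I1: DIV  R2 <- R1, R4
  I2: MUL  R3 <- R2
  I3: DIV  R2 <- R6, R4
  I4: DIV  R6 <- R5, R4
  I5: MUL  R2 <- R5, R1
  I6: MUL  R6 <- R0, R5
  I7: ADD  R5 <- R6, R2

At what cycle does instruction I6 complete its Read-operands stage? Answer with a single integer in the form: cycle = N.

I1  is:1  ro:2  ex:10  wr:11
I2  is:2  ro:12  ex:16  wr:17  — RAW R2: wait I1 write@11
I3  is:12  ro:13  ex:21  wr:22  — struct: DIV busy until I1 writes@11
I4  is:23  ro:24  ex:32  wr:33  — struct: DIV busy until I3 writes@22
I5  is:24  ro:25  ex:29  wr:30
I6  is:34  ro:35  ex:39  wr:40  — WAW R6: wait I4 write@33
I7  is:35  ro:41  ex:43  wr:44  — RAW R6: wait I6 write@40

cycle = 35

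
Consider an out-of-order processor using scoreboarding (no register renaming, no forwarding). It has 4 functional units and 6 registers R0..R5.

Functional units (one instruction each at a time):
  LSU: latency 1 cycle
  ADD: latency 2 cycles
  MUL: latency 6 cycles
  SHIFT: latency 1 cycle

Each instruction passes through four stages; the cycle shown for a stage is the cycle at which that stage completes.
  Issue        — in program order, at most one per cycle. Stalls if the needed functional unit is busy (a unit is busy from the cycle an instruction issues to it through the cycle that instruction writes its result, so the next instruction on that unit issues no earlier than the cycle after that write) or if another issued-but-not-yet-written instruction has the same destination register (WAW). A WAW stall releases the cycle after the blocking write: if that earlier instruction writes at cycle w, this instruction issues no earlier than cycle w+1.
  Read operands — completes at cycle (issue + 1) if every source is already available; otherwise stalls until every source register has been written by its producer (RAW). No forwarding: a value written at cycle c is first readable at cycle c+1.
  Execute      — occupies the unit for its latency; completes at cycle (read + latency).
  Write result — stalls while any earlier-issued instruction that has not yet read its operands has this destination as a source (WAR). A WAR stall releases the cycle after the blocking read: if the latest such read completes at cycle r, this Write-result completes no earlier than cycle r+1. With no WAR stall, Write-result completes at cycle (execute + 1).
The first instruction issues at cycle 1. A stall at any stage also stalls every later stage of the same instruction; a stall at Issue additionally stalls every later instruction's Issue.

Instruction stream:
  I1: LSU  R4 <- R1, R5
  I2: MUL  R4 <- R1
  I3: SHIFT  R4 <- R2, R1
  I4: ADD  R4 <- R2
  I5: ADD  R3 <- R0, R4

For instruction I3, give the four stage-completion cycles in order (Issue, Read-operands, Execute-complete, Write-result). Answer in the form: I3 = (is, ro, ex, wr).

I3 = (14, 15, 16, 17)

I1: IS=1 RO=2 EX=3 WR=4
I2: IS=5 RO=6 EX=12 WR=13  [WAW R4: wait I1 write@4]
I3: IS=14 RO=15 EX=16 WR=17  [WAW R4: wait I2 write@13]
I4: IS=18 RO=19 EX=21 WR=22  [WAW R4: wait I3 write@17]
I5: IS=23 RO=24 EX=26 WR=27  [struct: ADD busy until I4 writes@22]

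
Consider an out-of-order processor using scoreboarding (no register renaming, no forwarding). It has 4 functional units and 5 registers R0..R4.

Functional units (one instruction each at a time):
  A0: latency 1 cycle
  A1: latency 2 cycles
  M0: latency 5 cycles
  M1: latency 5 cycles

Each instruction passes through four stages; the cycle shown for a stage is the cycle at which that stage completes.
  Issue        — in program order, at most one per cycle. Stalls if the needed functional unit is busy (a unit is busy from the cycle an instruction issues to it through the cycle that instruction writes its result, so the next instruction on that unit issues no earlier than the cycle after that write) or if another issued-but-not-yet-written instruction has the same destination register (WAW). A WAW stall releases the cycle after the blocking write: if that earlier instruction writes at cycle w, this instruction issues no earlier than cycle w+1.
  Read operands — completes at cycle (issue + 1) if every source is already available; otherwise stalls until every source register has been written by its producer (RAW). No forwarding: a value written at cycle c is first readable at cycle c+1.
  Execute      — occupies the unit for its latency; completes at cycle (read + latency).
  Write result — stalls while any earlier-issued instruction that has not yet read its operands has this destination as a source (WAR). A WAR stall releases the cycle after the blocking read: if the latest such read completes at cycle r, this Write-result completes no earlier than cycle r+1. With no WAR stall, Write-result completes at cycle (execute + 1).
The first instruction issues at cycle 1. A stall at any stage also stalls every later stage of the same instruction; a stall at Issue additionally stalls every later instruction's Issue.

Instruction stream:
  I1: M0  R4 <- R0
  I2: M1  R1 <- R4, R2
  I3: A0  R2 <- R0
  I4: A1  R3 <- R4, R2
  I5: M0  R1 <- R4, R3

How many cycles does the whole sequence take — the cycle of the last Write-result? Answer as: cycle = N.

I1 -> (1, 2, 7, 8)
I2 -> (2, 9, 14, 15)  // RAW R4: wait I1 write@8
I3 -> (3, 4, 5, 10)  // WAR R2: wait I2 read@9
I4 -> (4, 11, 13, 14)  // RAW R2: wait I3 write@10
I5 -> (16, 17, 22, 23)  // WAW R1: wait I2 write@15

cycle = 23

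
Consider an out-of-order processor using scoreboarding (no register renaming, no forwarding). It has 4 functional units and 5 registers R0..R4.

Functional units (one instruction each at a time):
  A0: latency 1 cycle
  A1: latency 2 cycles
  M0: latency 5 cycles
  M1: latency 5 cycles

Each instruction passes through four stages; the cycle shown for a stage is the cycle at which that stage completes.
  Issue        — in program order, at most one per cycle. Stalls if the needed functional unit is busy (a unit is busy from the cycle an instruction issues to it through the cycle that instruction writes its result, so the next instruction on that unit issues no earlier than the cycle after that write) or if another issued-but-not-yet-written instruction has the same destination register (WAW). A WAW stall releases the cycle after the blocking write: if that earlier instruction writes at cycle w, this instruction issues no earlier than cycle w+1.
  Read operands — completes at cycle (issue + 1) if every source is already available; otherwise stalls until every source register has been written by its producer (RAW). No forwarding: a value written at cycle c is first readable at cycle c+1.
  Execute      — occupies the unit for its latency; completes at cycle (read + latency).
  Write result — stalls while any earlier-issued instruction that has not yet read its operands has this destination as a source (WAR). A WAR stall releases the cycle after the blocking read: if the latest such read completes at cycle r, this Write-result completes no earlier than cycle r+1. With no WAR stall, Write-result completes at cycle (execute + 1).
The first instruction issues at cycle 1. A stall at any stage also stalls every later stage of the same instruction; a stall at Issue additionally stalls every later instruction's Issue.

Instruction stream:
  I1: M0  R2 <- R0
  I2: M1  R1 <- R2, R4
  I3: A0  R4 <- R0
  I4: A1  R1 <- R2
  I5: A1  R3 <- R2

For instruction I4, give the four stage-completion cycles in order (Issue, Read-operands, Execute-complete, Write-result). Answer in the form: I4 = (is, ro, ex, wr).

I1  is:1  ro:2  ex:7  wr:8
I2  is:2  ro:9  ex:14  wr:15  — RAW R2: wait I1 write@8
I3  is:3  ro:4  ex:5  wr:10  — WAR R4: wait I2 read@9
I4  is:16  ro:17  ex:19  wr:20  — WAW R1: wait I2 write@15
I5  is:21  ro:22  ex:24  wr:25  — struct: A1 busy until I4 writes@20

I4 = (16, 17, 19, 20)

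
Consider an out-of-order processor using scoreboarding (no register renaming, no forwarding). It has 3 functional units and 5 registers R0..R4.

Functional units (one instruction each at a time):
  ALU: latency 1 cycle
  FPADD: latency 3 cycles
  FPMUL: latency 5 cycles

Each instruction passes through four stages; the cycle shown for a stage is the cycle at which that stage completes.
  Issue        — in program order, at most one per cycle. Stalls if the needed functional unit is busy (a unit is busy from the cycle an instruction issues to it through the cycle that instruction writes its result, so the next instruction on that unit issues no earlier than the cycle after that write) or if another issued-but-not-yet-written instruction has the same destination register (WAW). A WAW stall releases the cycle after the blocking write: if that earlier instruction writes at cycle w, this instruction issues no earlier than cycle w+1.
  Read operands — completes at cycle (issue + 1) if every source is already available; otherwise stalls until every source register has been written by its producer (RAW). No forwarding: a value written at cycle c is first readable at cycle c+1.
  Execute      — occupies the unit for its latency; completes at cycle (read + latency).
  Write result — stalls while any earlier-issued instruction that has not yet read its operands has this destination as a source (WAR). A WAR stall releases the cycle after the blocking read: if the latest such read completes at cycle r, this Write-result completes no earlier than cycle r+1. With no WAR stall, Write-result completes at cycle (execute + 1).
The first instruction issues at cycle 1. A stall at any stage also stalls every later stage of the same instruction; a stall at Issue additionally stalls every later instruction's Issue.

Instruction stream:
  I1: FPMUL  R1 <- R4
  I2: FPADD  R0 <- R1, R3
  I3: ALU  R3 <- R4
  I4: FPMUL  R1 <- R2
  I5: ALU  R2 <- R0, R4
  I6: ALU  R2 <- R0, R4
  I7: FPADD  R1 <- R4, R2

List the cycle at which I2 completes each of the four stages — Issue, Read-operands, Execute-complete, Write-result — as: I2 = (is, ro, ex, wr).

I2 = (2, 9, 12, 13)

[I1] 1/2/7/8
[I2] 2/9/12/13  (RAW R1: wait I1 write@8)
[I3] 3/4/5/10  (WAR R3: wait I2 read@9)
[I4] 9/10/15/16  (struct: FPMUL busy until I1 writes@8)
[I5] 11/14/15/16  (struct: ALU busy until I3 writes@10; RAW R0: wait I2 write@13)
[I6] 17/18/19/20  (struct: ALU busy until I5 writes@16)
[I7] 18/21/24/25  (RAW R2: wait I6 write@20)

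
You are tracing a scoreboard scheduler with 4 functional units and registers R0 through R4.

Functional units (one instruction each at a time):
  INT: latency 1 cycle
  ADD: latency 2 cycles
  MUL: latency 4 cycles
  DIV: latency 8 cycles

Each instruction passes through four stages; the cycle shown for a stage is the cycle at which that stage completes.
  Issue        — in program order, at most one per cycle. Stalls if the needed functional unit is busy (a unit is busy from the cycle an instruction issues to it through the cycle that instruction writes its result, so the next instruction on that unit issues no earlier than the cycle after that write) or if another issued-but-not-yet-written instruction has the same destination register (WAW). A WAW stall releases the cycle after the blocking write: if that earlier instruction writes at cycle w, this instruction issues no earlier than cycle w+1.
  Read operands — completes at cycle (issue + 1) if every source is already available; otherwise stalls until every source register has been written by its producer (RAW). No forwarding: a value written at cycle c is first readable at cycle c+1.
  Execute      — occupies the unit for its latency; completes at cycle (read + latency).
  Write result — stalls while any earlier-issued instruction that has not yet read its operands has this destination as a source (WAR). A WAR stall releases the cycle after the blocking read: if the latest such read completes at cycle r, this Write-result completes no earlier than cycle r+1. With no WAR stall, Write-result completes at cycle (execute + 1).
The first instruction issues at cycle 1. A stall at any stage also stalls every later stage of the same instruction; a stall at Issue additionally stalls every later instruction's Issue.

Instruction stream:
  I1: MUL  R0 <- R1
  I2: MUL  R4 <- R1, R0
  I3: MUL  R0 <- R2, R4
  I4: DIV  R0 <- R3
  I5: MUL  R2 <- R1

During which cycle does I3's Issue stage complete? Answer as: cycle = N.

cycle 1: I1 issues→MUL
cycle 2: I1 reads
cycle 6: I1 exec-done
cycle 7: I1 writes R0
cycle 8: I2 issues→MUL
cycle 9: I2 reads
cycle 13: I2 exec-done
cycle 14: I2 writes R4
cycle 15: I3 issues→MUL
cycle 16: I3 reads
cycle 20: I3 exec-done
cycle 21: I3 writes R0
cycle 22: I4 issues→DIV
cycle 23: I4 reads · I5 issues→MUL
cycle 24: I5 reads
cycle 28: I5 exec-done
cycle 29: I5 writes R2
cycle 31: I4 exec-done
cycle 32: I4 writes R0

cycle = 15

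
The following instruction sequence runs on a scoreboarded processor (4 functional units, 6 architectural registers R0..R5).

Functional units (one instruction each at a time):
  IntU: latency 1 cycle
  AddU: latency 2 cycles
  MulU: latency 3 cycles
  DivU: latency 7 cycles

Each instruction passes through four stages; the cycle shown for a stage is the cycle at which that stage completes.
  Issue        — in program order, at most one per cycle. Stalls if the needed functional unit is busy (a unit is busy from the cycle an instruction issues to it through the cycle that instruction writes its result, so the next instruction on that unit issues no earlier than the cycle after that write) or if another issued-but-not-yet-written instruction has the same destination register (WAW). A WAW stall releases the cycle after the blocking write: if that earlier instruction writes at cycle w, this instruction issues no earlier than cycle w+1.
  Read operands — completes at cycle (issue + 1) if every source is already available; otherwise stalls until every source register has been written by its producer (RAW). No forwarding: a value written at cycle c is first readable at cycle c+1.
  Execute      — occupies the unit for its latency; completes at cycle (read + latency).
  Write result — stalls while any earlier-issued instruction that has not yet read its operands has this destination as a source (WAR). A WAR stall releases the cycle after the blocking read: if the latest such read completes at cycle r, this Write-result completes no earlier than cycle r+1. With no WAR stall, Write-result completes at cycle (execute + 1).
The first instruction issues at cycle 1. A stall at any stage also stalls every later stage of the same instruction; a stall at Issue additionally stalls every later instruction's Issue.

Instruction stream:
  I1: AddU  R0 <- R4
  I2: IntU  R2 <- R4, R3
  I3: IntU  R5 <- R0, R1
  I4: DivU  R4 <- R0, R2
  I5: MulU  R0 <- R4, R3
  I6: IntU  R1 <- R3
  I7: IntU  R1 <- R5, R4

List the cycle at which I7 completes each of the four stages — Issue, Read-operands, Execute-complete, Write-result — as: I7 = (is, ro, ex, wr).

I7 = (14, 17, 18, 19)

c1: I1 dispatched to AddU
c2: I1 operands ready; I2 dispatched to IntU
c3: I2 operands ready
c4: I1 complete; I2 complete
c5: R0←I1; R2←I2
c6: I3 dispatched to IntU
c7: I3 operands ready; I4 dispatched to DivU
c8: I3 complete; I4 operands ready; I5 dispatched to MulU
c9: R5←I3
c10: I6 dispatched to IntU
c11: I6 operands ready
c12: I6 complete
c13: R1←I6
c14: I7 dispatched to IntU
c15: I4 complete
c16: R4←I4
c17: I5 operands ready; I7 operands ready
c18: I7 complete
c19: R1←I7
c20: I5 complete
c21: R0←I5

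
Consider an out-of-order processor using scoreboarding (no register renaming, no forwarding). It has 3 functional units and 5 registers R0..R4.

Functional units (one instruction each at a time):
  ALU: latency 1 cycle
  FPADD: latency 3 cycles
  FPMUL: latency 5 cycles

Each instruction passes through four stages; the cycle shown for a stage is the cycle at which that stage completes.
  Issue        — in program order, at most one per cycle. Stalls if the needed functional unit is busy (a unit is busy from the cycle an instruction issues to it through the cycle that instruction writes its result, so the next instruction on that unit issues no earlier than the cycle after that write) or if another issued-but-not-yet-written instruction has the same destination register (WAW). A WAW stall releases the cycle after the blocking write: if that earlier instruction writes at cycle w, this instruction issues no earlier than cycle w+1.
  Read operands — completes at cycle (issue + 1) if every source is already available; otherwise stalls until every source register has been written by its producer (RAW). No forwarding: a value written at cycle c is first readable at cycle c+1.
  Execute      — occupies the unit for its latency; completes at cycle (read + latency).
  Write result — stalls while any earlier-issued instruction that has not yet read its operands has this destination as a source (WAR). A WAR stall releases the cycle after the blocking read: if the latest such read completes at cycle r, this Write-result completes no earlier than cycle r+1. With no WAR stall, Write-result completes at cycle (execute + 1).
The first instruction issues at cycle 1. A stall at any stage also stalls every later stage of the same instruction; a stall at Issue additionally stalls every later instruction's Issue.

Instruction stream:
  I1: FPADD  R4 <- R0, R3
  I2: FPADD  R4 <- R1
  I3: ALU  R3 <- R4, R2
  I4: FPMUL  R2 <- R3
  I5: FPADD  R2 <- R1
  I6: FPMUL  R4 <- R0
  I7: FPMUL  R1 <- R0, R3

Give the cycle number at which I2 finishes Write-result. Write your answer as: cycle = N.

cycle 1: issue I1 (FPADD)
cycle 2: I1 read-ops
cycle 5: I1 finished on FPADD
cycle 6: I1→R4
cycle 7: issue I2 (FPADD)
cycle 8: I2 read-ops, issue I3 (ALU)
cycle 9: issue I4 (FPMUL)
cycle 11: I2 finished on FPADD
cycle 12: I2→R4
cycle 13: I3 read-ops
cycle 14: I3 finished on ALU
cycle 15: I3→R3
cycle 16: I4 read-ops
cycle 21: I4 finished on FPMUL
cycle 22: I4→R2
cycle 23: issue I5 (FPADD)
cycle 24: I5 read-ops, issue I6 (FPMUL)
cycle 25: I6 read-ops
cycle 27: I5 finished on FPADD
cycle 28: I5→R2
cycle 30: I6 finished on FPMUL
cycle 31: I6→R4
cycle 32: issue I7 (FPMUL)
cycle 33: I7 read-ops
cycle 38: I7 finished on FPMUL
cycle 39: I7→R1

cycle = 12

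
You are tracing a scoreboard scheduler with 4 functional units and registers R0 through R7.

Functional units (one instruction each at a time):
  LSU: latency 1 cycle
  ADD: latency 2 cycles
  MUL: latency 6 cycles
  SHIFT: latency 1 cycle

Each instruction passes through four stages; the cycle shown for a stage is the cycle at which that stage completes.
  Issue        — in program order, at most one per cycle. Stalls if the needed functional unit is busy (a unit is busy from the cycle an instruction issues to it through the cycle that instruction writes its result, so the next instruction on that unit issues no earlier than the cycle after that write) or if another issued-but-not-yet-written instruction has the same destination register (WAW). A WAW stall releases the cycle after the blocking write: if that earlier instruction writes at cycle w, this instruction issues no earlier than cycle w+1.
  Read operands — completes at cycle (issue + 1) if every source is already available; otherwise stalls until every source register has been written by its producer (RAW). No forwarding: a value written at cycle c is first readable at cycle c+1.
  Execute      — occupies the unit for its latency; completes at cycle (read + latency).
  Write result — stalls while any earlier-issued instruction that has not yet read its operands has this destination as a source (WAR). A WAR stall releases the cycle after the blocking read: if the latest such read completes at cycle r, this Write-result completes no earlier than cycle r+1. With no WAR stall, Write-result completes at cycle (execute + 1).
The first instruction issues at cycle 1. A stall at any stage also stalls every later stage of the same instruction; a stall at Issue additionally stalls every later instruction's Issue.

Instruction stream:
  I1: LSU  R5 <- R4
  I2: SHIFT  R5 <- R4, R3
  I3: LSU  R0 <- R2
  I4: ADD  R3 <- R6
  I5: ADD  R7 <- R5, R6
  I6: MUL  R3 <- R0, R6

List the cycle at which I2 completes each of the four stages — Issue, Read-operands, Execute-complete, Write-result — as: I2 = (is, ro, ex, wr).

[1] issue I1 (LSU)
[2] I1 read-ops
[3] I1 finished on LSU
[4] I1→R5
[5] issue I2 (SHIFT)
[6] I2 read-ops · issue I3 (LSU)
[7] I2 finished on SHIFT · I3 read-ops · issue I4 (ADD)
[8] I2→R5 · I3 finished on LSU · I4 read-ops
[9] I3→R0
[10] I4 finished on ADD
[11] I4→R3
[12] issue I5 (ADD)
[13] I5 read-ops · issue I6 (MUL)
[14] I6 read-ops
[15] I5 finished on ADD
[16] I5→R7
[20] I6 finished on MUL
[21] I6→R3

I2 = (5, 6, 7, 8)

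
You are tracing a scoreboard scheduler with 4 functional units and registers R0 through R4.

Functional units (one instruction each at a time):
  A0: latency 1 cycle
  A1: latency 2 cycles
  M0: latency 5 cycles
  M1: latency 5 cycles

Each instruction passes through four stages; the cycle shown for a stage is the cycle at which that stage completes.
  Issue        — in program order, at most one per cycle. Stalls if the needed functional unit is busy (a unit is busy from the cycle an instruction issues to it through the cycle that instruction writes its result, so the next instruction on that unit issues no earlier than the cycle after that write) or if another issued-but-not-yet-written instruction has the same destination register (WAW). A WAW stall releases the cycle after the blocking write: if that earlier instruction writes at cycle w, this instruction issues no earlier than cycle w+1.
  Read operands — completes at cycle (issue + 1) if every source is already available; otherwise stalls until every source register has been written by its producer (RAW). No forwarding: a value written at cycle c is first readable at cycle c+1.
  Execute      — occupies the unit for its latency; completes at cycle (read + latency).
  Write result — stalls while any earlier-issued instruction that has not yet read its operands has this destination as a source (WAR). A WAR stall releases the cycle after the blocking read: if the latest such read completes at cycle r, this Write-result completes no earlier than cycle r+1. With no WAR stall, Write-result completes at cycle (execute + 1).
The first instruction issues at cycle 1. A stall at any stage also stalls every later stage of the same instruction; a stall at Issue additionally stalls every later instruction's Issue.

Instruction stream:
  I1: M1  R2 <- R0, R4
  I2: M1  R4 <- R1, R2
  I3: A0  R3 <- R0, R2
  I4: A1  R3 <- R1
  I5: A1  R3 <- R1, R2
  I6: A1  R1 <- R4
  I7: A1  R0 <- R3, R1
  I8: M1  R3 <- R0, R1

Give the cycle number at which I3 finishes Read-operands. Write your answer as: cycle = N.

cycle = 11

t=1  I1→M1
t=2  I1 RO
t=7  I1 EX
t=8  I1 WR R2
t=9  I2→M1
t=10  I2 RO; I3→A0
t=11  I3 RO
t=12  I3 EX
t=13  I3 WR R3
t=14  I4→A1
t=15  I2 EX; I4 RO
t=16  I2 WR R4
t=17  I4 EX
t=18  I4 WR R3
t=19  I5→A1
t=20  I5 RO
t=22  I5 EX
t=23  I5 WR R3
t=24  I6→A1
t=25  I6 RO
t=27  I6 EX
t=28  I6 WR R1
t=29  I7→A1
t=30  I7 RO; I8→M1
t=32  I7 EX
t=33  I7 WR R0
t=34  I8 RO
t=39  I8 EX
t=40  I8 WR R3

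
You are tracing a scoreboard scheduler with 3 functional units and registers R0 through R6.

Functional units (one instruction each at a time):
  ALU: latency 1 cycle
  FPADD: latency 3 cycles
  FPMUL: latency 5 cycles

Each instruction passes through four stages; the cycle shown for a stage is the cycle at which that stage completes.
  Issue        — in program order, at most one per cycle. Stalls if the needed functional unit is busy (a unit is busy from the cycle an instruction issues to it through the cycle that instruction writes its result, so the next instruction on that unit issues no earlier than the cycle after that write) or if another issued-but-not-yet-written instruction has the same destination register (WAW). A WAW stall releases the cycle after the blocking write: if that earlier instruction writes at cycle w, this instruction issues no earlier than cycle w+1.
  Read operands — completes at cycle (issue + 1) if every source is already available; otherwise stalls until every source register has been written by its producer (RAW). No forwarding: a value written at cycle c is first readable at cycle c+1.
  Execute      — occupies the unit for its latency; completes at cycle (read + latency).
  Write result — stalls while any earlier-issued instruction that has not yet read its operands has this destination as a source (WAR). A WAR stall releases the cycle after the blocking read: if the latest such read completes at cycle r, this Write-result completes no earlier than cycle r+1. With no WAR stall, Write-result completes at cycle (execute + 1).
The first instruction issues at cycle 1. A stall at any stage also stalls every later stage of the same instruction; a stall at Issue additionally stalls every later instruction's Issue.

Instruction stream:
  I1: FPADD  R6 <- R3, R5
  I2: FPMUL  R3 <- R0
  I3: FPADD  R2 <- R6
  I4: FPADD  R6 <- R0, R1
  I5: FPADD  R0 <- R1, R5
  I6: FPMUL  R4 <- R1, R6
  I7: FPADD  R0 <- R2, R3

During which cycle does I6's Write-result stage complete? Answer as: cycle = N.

c1: I1→FPADD
c2: I1 RO · I2→FPMUL
c3: I2 RO
c5: I1 EX
c6: I1 WR R6
c7: I3→FPADD
c8: I2 EX · I3 RO
c9: I2 WR R3
c11: I3 EX
c12: I3 WR R2
c13: I4→FPADD
c14: I4 RO
c17: I4 EX
c18: I4 WR R6
c19: I5→FPADD
c20: I5 RO · I6→FPMUL
c21: I6 RO
c23: I5 EX
c24: I5 WR R0
c25: I7→FPADD
c26: I6 EX · I7 RO
c27: I6 WR R4
c29: I7 EX
c30: I7 WR R0

cycle = 27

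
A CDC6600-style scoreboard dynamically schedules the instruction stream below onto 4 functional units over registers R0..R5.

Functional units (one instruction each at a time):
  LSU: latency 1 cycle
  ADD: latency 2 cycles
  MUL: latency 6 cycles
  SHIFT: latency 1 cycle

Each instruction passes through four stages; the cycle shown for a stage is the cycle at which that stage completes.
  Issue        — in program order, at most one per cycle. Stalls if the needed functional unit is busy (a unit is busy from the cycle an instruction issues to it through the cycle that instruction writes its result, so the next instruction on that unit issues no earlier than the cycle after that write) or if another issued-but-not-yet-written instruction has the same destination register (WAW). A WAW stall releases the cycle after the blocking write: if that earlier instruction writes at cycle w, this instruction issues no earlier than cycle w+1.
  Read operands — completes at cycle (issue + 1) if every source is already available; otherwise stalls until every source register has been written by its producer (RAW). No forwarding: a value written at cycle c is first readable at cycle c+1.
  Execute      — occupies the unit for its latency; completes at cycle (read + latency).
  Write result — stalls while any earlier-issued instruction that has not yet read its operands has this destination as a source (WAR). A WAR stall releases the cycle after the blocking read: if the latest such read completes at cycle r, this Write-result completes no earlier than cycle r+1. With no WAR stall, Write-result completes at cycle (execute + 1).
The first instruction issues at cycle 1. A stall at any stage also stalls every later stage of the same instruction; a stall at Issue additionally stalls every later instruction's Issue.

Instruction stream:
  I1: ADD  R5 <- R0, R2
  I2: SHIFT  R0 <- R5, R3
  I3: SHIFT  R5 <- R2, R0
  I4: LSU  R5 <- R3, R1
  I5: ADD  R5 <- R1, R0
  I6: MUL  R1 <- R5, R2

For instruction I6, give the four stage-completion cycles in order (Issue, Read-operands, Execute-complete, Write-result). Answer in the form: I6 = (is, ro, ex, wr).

t=1  I1 dispatched to ADD
t=2  I1 operands ready, I2 dispatched to SHIFT
t=4  I1 complete
t=5  R5←I1
t=6  I2 operands ready
t=7  I2 complete
t=8  R0←I2
t=9  I3 dispatched to SHIFT
t=10  I3 operands ready
t=11  I3 complete
t=12  R5←I3
t=13  I4 dispatched to LSU
t=14  I4 operands ready
t=15  I4 complete
t=16  R5←I4
t=17  I5 dispatched to ADD
t=18  I5 operands ready, I6 dispatched to MUL
t=20  I5 complete
t=21  R5←I5
t=22  I6 operands ready
t=28  I6 complete
t=29  R1←I6

I6 = (18, 22, 28, 29)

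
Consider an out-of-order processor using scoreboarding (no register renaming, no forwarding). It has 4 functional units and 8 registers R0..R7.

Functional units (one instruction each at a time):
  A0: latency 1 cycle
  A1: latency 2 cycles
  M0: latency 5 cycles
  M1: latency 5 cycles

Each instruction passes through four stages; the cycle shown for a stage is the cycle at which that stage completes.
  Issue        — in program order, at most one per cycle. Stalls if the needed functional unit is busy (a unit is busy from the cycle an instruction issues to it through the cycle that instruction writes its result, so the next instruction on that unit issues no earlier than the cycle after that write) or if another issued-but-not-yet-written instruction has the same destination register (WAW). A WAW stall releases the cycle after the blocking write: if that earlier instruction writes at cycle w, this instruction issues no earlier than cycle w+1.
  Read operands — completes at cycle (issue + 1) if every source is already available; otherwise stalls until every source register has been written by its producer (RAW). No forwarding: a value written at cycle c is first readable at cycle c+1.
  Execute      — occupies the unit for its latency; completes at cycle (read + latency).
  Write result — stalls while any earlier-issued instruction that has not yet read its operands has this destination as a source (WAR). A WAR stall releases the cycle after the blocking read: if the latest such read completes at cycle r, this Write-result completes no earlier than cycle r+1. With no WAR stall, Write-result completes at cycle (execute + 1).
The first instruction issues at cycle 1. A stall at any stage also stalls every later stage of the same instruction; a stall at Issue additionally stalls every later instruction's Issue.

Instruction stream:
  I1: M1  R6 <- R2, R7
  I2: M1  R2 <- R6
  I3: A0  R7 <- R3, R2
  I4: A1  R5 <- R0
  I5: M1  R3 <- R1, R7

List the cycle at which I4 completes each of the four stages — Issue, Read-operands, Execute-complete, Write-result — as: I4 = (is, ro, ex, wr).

c1: I1→M1
c2: I1 RO
c7: I1 EX
c8: I1 WR R6
c9: I2→M1
c10: I2 RO; I3→A0
c11: I4→A1
c12: I4 RO
c14: I4 EX
c15: I2 EX; I4 WR R5
c16: I2 WR R2
c17: I3 RO; I5→M1
c18: I3 EX
c19: I3 WR R7
c20: I5 RO
c25: I5 EX
c26: I5 WR R3

I4 = (11, 12, 14, 15)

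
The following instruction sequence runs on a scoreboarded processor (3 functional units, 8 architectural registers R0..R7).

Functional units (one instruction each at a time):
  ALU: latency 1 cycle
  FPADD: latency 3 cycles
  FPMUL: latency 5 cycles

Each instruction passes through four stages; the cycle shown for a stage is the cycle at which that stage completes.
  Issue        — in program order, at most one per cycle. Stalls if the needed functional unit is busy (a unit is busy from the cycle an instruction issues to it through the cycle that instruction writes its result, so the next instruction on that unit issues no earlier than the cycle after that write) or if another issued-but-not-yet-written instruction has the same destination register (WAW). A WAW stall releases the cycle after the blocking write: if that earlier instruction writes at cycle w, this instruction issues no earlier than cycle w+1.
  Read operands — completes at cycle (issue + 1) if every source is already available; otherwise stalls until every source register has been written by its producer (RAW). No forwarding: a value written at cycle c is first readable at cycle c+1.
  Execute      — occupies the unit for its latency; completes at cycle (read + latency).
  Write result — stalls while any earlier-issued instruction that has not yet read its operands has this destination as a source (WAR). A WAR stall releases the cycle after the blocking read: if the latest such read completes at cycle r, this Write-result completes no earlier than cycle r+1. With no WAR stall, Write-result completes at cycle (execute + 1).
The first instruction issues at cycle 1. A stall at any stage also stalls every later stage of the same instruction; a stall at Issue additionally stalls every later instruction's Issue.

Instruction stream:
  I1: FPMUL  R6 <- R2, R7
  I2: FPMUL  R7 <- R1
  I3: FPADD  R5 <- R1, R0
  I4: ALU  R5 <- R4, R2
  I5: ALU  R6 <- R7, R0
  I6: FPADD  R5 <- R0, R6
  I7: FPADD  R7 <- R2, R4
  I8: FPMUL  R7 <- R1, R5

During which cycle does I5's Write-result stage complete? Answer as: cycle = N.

I1  is:1  ro:2  ex:7  wr:8
I2  is:9  ro:10  ex:15  wr:16  — struct: FPMUL busy until I1 writes@8
I3  is:10  ro:11  ex:14  wr:15
I4  is:16  ro:17  ex:18  wr:19  — WAW R5: wait I3 write@15
I5  is:20  ro:21  ex:22  wr:23  — struct: ALU busy until I4 writes@19
I6  is:21  ro:24  ex:27  wr:28  — RAW R6: wait I5 write@23
I7  is:29  ro:30  ex:33  wr:34  — struct: FPADD busy until I6 writes@28
I8  is:35  ro:36  ex:41  wr:42  — WAW R7: wait I7 write@34

cycle = 23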